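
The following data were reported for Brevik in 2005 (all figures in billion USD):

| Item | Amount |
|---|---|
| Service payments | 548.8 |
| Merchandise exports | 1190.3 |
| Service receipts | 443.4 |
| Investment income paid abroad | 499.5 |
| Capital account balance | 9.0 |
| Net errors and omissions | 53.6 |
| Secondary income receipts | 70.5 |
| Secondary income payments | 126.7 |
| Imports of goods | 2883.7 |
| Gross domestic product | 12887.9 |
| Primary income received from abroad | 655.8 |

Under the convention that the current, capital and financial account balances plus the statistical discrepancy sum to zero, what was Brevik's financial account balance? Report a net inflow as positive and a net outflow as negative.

1636.1

Goods balance = 1190.3 - 2883.7 = -1693.4
Services balance = 443.4 - 548.8 = -105.4
Trade balance (goods + services) = -1693.4 + (-105.4) = -1798.8
Net primary income = 655.8 - 499.5 = 156.3
Net secondary income = 70.5 - 126.7 = -56.2
Current account = -1798.8 + 156.3 + (-56.2) = -1698.7
Financial account = -(-1698.7 + 9.0 + 53.6) = 1636.1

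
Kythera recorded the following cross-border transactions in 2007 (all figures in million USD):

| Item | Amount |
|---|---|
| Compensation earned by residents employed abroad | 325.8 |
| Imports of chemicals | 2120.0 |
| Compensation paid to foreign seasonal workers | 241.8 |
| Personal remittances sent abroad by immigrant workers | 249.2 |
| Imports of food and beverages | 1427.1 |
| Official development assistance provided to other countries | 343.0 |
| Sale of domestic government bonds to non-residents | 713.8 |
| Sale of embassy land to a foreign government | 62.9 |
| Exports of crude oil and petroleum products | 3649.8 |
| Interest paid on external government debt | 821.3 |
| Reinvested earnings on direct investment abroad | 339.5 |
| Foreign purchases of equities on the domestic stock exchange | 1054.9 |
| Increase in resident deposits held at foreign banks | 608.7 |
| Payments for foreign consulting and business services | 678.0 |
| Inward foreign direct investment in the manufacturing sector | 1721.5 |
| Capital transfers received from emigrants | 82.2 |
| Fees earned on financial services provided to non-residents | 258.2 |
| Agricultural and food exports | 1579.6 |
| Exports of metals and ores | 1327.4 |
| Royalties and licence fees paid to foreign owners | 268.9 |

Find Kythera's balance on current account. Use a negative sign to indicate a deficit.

1331.0

Goods: 1579.6 - 2120.0 + 3649.8 + 1327.4 - 1427.1 = 3009.7
Services: -678.0 - 268.9 + 258.2 = -688.7
Primary income: -241.8 + 339.5 + 325.8 - 821.3 = -397.8
Secondary income: -343.0 - 249.2 = -592.2
Current account = 3009.7 + (-688.7) + (-397.8) + (-592.2) = 1331.0
(Excluded from the current account — financial account: sale of domestic government bonds to non-residents 713.8, foreign purchases of equities on the domestic stock exchange 1054.9, increase in resident deposits held at foreign banks 608.7, inward foreign direct investment in the manufacturing sector 1721.5; capital account: sale of embassy land to a foreign government 62.9, capital transfers received from emigrants 82.2.)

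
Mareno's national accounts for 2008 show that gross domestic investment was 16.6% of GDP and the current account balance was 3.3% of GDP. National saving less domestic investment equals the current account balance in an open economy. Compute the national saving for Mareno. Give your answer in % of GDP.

S = I + CA = 16.6 + 3.3 = 19.9

19.9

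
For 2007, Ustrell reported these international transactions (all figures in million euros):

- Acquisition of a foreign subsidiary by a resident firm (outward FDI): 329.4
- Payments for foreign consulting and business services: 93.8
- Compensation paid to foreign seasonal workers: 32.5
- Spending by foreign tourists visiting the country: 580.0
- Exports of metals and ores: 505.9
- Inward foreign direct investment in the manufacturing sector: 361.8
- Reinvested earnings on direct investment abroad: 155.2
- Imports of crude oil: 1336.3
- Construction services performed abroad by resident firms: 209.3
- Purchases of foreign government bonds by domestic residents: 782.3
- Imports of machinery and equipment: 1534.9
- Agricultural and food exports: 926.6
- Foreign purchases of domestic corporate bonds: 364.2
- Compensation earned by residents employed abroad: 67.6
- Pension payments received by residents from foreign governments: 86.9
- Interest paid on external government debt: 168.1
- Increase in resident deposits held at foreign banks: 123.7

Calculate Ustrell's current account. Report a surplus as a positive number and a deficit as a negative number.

Goods: -1336.3 - 1534.9 + 505.9 + 926.6 = -1438.7
Services: 209.3 - 93.8 + 580.0 = 695.5
Primary income: 67.6 - 168.1 - 32.5 + 155.2 = 22.2
Secondary income: 86.9
Current account = (-1438.7) + 695.5 + 22.2 + 86.9 = -634.1
(Excluded from the current account — financial account: acquisition of a foreign subsidiary by a resident firm (outward FDI) 329.4, inward foreign direct investment in the manufacturing sector 361.8, purchases of foreign government bonds by domestic residents 782.3, foreign purchases of domestic corporate bonds 364.2, increase in resident deposits held at foreign banks 123.7.)

-634.1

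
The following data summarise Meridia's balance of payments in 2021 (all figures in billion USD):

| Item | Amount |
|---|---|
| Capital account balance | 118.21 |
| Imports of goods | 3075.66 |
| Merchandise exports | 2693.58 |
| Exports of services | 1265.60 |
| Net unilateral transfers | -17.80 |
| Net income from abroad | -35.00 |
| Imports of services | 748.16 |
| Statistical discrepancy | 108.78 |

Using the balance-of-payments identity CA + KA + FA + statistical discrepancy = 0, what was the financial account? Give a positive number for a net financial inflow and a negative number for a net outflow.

Goods balance = 2693.58 - 3075.66 = -382.08
Services balance = 1265.60 - 748.16 = 517.44
Trade balance (goods + services) = -382.08 + 517.44 = 135.36
Net primary income = -35.00
Net secondary income = -17.80
Current account = 135.36 + (-35.00) + (-17.80) = 82.56
Financial account = -(82.56 + 118.21 + 108.78) = -309.55

-309.55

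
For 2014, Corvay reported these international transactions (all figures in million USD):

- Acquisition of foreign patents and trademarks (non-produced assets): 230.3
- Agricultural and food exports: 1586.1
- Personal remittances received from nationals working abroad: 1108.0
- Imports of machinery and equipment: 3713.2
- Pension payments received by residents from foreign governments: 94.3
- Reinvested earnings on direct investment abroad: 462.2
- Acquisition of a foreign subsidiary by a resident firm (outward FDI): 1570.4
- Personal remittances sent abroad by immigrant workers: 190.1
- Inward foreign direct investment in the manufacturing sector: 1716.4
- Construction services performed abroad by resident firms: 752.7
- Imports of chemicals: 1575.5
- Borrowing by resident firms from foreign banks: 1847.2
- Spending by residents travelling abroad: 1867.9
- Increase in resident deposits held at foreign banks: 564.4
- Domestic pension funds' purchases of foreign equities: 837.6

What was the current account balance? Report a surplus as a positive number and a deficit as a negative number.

-3343.4

Goods: -1575.5 - 3713.2 + 1586.1 = -3702.6
Services: 752.7 - 1867.9 = -1115.2
Primary income: 462.2
Secondary income: -190.1 + 94.3 + 1108.0 = 1012.2
Current account = (-3702.6) + (-1115.2) + 462.2 + 1012.2 = -3343.4
(Excluded from the current account — capital account: acquisition of foreign patents and trademarks (non-produced assets) 230.3; financial account: acquisition of a foreign subsidiary by a resident firm (outward FDI) 1570.4, inward foreign direct investment in the manufacturing sector 1716.4, borrowing by resident firms from foreign banks 1847.2, increase in resident deposits held at foreign banks 564.4, domestic pension funds' purchases of foreign equities 837.6.)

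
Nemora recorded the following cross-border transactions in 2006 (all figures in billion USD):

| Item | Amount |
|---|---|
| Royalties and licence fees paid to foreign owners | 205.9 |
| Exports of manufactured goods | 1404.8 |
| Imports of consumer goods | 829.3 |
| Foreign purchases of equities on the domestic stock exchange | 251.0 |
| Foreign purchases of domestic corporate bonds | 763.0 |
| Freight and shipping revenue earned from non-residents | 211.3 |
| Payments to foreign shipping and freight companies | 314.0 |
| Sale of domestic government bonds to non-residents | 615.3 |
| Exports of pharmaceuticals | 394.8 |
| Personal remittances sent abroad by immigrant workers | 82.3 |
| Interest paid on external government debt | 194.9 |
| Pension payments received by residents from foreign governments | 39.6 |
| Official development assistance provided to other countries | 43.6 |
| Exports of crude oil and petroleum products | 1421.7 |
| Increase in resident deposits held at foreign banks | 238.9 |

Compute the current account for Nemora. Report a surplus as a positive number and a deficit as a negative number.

1802.2

Goods: 1404.8 + 394.8 + 1421.7 - 829.3 = 2392.0
Services: 211.3 - 205.9 - 314.0 = -308.6
Primary income: -194.9
Secondary income: -82.3 - 43.6 + 39.6 = -86.3
Current account = 2392.0 + (-308.6) + (-194.9) + (-86.3) = 1802.2
(Excluded from the current account — financial account: foreign purchases of equities on the domestic stock exchange 251.0, foreign purchases of domestic corporate bonds 763.0, sale of domestic government bonds to non-residents 615.3, increase in resident deposits held at foreign banks 238.9.)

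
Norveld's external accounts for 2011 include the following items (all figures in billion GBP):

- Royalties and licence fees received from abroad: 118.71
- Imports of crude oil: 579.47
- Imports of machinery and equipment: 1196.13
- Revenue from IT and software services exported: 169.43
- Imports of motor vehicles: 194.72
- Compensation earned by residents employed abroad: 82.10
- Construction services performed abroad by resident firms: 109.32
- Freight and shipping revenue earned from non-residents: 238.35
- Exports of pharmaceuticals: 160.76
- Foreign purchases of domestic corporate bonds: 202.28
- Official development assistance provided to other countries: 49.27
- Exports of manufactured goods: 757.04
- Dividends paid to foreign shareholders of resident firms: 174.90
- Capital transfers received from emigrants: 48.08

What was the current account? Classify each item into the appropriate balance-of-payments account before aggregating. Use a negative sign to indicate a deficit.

Goods: -194.72 + 757.04 + 160.76 - 1196.13 - 579.47 = -1052.52
Services: 118.71 + 238.35 + 109.32 + 169.43 = 635.81
Primary income: -174.90 + 82.10 = -92.80
Secondary income: -49.27
Current account = (-1052.52) + 635.81 + (-92.80) + (-49.27) = -558.78
(Excluded from the current account — financial account: foreign purchases of domestic corporate bonds 202.28; capital account: capital transfers received from emigrants 48.08.)

-558.78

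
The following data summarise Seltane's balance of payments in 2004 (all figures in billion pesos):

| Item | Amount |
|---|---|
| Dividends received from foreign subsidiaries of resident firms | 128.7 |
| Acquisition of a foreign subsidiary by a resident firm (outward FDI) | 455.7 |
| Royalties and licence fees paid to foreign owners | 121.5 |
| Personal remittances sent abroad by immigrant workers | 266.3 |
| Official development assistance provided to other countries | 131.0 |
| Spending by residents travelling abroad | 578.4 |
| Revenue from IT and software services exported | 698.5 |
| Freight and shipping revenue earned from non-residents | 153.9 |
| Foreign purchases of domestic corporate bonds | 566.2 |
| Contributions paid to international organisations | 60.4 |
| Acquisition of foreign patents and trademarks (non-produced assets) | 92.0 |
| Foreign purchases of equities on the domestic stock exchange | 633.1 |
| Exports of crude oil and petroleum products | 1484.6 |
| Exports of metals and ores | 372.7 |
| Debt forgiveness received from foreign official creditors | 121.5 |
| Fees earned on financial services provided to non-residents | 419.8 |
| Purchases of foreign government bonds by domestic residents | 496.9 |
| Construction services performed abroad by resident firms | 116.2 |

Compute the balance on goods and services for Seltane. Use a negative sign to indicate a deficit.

2545.8

Goods: 1484.6 + 372.7 = 1857.3
Services: -578.4 + 116.2 + 153.9 + 698.5 + 419.8 - 121.5 = 688.5
Trade balance = 1857.3 + 688.5 = 2545.8
(Excluded from the trade balance — primary income: dividends received from foreign subsidiaries of resident firms 128.7; financial account: acquisition of a foreign subsidiary by a resident firm (outward FDI) 455.7, foreign purchases of domestic corporate bonds 566.2, foreign purchases of equities on the domestic stock exchange 633.1, purchases of foreign government bonds by domestic residents 496.9; secondary income: personal remittances sent abroad by immigrant workers 266.3, official development assistance provided to other countries 131.0, contributions paid to international organisations 60.4; capital account: acquisition of foreign patents and trademarks (non-produced assets) 92.0, debt forgiveness received from foreign official creditors 121.5.)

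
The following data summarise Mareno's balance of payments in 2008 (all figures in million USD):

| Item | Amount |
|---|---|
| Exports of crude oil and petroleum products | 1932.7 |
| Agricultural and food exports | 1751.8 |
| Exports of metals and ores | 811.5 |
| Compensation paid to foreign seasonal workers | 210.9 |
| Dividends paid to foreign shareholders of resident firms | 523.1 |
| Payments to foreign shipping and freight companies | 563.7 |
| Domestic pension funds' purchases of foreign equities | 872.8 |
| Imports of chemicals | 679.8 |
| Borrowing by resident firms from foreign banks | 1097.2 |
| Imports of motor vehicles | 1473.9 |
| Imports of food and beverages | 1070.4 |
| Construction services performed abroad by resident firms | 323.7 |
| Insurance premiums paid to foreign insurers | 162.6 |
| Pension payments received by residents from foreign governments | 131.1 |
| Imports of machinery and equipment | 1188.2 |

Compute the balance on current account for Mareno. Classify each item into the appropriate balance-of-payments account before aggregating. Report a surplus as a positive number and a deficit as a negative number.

-921.8

Goods: -1473.9 + 1932.7 + 1751.8 - 1070.4 + 811.5 - 1188.2 - 679.8 = 83.7
Services: 323.7 - 162.6 - 563.7 = -402.6
Primary income: -210.9 - 523.1 = -734.0
Secondary income: 131.1
Current account = 83.7 + (-402.6) + (-734.0) + 131.1 = -921.8
(Excluded from the current account — financial account: domestic pension funds' purchases of foreign equities 872.8, borrowing by resident firms from foreign banks 1097.2.)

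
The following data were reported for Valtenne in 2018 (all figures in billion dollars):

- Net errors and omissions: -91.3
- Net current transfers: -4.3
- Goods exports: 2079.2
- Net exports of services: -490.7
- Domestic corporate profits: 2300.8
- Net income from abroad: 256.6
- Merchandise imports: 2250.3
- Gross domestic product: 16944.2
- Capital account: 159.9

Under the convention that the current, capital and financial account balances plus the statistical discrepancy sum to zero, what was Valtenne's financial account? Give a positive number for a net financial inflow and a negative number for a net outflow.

340.9

Goods balance = 2079.2 - 2250.3 = -171.1
Services balance = -490.7
Trade balance (goods + services) = -171.1 + (-490.7) = -661.8
Net primary income = 256.6
Net secondary income = -4.3
Current account = -661.8 + 256.6 + (-4.3) = -409.5
Financial account = -(-409.5 + 159.9 + (-91.3)) = 340.9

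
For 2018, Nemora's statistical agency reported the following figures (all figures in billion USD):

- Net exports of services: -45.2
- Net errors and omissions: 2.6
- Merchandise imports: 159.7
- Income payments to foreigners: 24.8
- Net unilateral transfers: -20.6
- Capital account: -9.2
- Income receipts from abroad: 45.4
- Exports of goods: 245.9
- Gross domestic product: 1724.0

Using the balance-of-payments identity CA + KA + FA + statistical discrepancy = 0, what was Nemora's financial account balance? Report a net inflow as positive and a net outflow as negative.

Goods balance = 245.9 - 159.7 = 86.2
Services balance = -45.2
Trade balance (goods + services) = 86.2 + (-45.2) = 41.0
Net primary income = 45.4 - 24.8 = 20.6
Net secondary income = -20.6
Current account = 41.0 + 20.6 + (-20.6) = 41.0
Financial account = -(41.0 + (-9.2) + 2.6) = -34.4

-34.4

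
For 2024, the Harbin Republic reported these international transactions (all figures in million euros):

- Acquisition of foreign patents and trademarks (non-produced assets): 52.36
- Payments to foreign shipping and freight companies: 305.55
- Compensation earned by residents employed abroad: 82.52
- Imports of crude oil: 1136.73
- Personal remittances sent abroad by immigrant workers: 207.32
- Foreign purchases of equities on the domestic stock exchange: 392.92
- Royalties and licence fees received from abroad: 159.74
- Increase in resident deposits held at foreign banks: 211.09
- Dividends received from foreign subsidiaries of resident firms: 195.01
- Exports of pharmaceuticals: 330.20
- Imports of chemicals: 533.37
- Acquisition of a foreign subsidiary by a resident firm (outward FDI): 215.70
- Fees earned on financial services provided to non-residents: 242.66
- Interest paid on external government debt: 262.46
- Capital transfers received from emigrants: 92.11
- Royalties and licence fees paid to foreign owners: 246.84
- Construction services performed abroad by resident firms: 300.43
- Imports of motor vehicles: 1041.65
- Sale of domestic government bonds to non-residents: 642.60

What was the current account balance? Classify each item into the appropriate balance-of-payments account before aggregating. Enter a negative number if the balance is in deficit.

Goods: -533.37 - 1041.65 + 330.20 - 1136.73 = -2381.55
Services: -305.55 + 242.66 - 246.84 + 159.74 + 300.43 = 150.44
Primary income: 195.01 + 82.52 - 262.46 = 15.07
Secondary income: -207.32
Current account = (-2381.55) + 150.44 + 15.07 + (-207.32) = -2423.36
(Excluded from the current account — capital account: acquisition of foreign patents and trademarks (non-produced assets) 52.36, capital transfers received from emigrants 92.11; financial account: foreign purchases of equities on the domestic stock exchange 392.92, increase in resident deposits held at foreign banks 211.09, acquisition of a foreign subsidiary by a resident firm (outward FDI) 215.70, sale of domestic government bonds to non-residents 642.60.)

-2423.36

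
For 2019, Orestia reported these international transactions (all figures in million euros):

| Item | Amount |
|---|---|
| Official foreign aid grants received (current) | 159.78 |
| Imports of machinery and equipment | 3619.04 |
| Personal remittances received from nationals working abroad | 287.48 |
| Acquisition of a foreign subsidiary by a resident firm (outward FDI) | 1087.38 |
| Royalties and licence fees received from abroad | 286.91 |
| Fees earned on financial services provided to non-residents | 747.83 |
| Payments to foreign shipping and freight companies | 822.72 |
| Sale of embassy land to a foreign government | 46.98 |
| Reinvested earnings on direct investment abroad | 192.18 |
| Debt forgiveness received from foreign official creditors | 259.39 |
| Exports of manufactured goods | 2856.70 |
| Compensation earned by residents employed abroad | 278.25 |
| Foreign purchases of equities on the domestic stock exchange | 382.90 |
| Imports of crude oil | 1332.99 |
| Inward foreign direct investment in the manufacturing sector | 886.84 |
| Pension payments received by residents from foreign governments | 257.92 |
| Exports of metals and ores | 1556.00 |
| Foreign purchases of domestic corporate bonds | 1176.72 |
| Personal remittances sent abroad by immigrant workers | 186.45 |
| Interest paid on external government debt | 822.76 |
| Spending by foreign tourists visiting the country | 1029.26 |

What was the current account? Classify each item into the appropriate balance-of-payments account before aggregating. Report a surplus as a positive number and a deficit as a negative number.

868.35

Goods: -3619.04 - 1332.99 + 2856.70 + 1556.00 = -539.33
Services: 286.91 + 747.83 + 1029.26 - 822.72 = 1241.28
Primary income: 192.18 - 822.76 + 278.25 = -352.33
Secondary income: 159.78 + 257.92 + 287.48 - 186.45 = 518.73
Current account = (-539.33) + 1241.28 + (-352.33) + 518.73 = 868.35
(Excluded from the current account — financial account: acquisition of a foreign subsidiary by a resident firm (outward FDI) 1087.38, foreign purchases of equities on the domestic stock exchange 382.90, inward foreign direct investment in the manufacturing sector 886.84, foreign purchases of domestic corporate bonds 1176.72; capital account: sale of embassy land to a foreign government 46.98, debt forgiveness received from foreign official creditors 259.39.)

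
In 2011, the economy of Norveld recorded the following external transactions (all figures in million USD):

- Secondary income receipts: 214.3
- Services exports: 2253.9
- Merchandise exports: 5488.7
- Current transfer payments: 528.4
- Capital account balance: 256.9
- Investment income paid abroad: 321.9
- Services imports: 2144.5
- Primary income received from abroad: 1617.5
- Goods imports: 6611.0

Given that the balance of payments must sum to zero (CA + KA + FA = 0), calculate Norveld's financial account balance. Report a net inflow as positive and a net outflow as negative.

-225.5

Goods balance = 5488.7 - 6611.0 = -1122.3
Services balance = 2253.9 - 2144.5 = 109.4
Trade balance (goods + services) = -1122.3 + 109.4 = -1012.9
Net primary income = 1617.5 - 321.9 = 1295.6
Net secondary income = 214.3 - 528.4 = -314.1
Current account = -1012.9 + 1295.6 + (-314.1) = -31.4
Financial account = -(-31.4 + 256.9) = -225.5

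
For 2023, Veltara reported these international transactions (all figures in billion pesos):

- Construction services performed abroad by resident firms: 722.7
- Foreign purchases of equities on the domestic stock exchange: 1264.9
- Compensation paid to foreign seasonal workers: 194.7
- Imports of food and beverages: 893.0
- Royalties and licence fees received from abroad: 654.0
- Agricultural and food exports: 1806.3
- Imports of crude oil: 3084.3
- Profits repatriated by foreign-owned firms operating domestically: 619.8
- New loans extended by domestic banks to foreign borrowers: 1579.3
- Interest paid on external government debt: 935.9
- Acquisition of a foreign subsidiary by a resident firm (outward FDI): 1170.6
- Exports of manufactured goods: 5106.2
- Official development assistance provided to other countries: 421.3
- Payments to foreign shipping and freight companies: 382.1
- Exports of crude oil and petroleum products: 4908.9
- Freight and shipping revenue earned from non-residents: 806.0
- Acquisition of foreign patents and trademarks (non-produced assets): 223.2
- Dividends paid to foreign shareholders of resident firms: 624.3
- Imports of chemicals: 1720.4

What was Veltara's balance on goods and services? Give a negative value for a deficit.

7924.3

Goods: 4908.9 + 5106.2 - 3084.3 - 893.0 - 1720.4 + 1806.3 = 6123.7
Services: 722.7 + 654.0 + 806.0 - 382.1 = 1800.6
Trade balance = 6123.7 + 1800.6 = 7924.3
(Excluded from the trade balance — financial account: foreign purchases of equities on the domestic stock exchange 1264.9, new loans extended by domestic banks to foreign borrowers 1579.3, acquisition of a foreign subsidiary by a resident firm (outward FDI) 1170.6; primary income: compensation paid to foreign seasonal workers 194.7, profits repatriated by foreign-owned firms operating domestically 619.8, interest paid on external government debt 935.9, dividends paid to foreign shareholders of resident firms 624.3; secondary income: official development assistance provided to other countries 421.3; capital account: acquisition of foreign patents and trademarks (non-produced assets) 223.2.)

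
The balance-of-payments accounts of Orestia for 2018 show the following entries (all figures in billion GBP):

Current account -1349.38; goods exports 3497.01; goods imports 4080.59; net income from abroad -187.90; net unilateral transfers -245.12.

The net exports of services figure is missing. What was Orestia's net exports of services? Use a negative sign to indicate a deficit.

-332.78

Current account = goods balance + services balance + net primary income + net secondary income
Sum of the known components = -1016.60
Net exports of services = CA - (known components) = -1349.38 - (-1016.60) = -332.78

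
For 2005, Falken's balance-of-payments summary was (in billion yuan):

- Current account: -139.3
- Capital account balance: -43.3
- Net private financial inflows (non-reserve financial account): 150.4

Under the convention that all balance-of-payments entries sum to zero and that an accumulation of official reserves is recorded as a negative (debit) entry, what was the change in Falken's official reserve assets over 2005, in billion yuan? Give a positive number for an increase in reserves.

Official reserve transactions balance = -((-139.3) + (-43.3) + 150.4) = 32.2
An accumulation of reserves is recorded as a debit (negative entry), so the change in the stock of reserves is the negative of that balance.
Change in official reserves = -(32.2) = -32.2

-32.2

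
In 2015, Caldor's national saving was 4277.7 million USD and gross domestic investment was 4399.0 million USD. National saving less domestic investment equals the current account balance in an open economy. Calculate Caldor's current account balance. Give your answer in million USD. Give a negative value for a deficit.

S - I = CA (net lending to the rest of the world).
CA = S - I = 4277.7 - 4399.0 = -121.3

-121.3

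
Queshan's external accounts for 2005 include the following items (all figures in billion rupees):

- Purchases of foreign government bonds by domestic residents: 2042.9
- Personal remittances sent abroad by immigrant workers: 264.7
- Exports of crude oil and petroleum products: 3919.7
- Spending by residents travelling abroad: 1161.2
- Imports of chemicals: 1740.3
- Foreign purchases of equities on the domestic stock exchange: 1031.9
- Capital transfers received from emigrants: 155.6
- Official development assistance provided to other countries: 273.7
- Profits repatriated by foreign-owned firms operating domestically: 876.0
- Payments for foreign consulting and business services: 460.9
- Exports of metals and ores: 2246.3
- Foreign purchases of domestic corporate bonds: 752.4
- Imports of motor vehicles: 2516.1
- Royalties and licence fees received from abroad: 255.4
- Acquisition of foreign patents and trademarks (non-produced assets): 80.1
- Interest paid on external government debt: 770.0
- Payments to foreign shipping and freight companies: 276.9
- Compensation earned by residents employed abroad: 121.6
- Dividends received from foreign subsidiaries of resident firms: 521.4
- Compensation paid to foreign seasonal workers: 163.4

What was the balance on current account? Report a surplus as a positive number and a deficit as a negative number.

-1438.8

Goods: -1740.3 + 3919.7 - 2516.1 + 2246.3 = 1909.6
Services: -276.9 + 255.4 - 1161.2 - 460.9 = -1643.6
Primary income: -770.0 - 163.4 + 521.4 - 876.0 + 121.6 = -1166.4
Secondary income: -273.7 - 264.7 = -538.4
Current account = 1909.6 + (-1643.6) + (-1166.4) + (-538.4) = -1438.8
(Excluded from the current account — financial account: purchases of foreign government bonds by domestic residents 2042.9, foreign purchases of equities on the domestic stock exchange 1031.9, foreign purchases of domestic corporate bonds 752.4; capital account: capital transfers received from emigrants 155.6, acquisition of foreign patents and trademarks (non-produced assets) 80.1.)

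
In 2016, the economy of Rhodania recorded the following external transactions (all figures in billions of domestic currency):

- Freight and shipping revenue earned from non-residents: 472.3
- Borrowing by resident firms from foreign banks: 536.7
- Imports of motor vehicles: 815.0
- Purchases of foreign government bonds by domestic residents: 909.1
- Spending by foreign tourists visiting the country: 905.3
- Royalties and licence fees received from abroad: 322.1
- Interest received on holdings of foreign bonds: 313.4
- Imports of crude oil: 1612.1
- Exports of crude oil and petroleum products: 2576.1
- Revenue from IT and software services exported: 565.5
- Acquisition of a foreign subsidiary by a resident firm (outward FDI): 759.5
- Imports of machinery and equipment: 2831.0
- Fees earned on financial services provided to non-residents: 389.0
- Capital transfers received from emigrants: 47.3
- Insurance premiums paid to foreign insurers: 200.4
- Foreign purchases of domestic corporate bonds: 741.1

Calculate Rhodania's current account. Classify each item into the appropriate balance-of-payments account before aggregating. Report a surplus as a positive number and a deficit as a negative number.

Goods: -1612.1 - 2831.0 + 2576.1 - 815.0 = -2682.0
Services: 905.3 - 200.4 + 565.5 + 389.0 + 472.3 + 322.1 = 2453.8
Primary income: 313.4
Current account = (-2682.0) + 2453.8 + 313.4 = 85.2
(Excluded from the current account — financial account: borrowing by resident firms from foreign banks 536.7, purchases of foreign government bonds by domestic residents 909.1, acquisition of a foreign subsidiary by a resident firm (outward FDI) 759.5, foreign purchases of domestic corporate bonds 741.1; capital account: capital transfers received from emigrants 47.3.)

85.2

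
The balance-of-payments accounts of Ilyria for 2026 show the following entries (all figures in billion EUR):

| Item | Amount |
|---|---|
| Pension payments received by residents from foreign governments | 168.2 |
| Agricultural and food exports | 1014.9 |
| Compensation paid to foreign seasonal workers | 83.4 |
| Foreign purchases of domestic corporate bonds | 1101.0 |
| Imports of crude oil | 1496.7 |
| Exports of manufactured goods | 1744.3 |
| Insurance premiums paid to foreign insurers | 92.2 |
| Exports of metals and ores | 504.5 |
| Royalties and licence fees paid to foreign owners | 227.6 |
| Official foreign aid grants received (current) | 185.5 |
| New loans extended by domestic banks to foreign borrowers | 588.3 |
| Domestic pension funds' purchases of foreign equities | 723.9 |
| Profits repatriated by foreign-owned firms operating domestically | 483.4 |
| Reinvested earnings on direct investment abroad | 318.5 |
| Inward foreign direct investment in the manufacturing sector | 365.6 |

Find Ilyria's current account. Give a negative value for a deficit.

Goods: 504.5 + 1744.3 - 1496.7 + 1014.9 = 1767.0
Services: -227.6 - 92.2 = -319.8
Primary income: -83.4 - 483.4 + 318.5 = -248.3
Secondary income: 185.5 + 168.2 = 353.7
Current account = 1767.0 + (-319.8) + (-248.3) + 353.7 = 1552.6
(Excluded from the current account — financial account: foreign purchases of domestic corporate bonds 1101.0, new loans extended by domestic banks to foreign borrowers 588.3, domestic pension funds' purchases of foreign equities 723.9, inward foreign direct investment in the manufacturing sector 365.6.)

1552.6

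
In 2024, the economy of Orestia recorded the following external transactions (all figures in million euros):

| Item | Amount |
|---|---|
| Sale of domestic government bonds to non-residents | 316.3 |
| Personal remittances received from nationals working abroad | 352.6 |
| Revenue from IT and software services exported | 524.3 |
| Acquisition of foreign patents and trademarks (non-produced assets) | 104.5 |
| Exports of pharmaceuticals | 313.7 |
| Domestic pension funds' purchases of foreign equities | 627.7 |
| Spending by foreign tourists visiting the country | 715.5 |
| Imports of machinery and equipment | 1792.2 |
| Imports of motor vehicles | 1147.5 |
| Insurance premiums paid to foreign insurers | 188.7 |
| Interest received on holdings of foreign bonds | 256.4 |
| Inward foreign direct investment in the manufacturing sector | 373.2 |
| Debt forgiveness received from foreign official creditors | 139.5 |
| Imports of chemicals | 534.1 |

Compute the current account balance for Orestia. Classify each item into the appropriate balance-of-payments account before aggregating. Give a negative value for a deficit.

-1500.0

Goods: -1792.2 - 534.1 + 313.7 - 1147.5 = -3160.1
Services: -188.7 + 715.5 + 524.3 = 1051.1
Primary income: 256.4
Secondary income: 352.6
Current account = (-3160.1) + 1051.1 + 256.4 + 352.6 = -1500.0
(Excluded from the current account — financial account: sale of domestic government bonds to non-residents 316.3, domestic pension funds' purchases of foreign equities 627.7, inward foreign direct investment in the manufacturing sector 373.2; capital account: acquisition of foreign patents and trademarks (non-produced assets) 104.5, debt forgiveness received from foreign official creditors 139.5.)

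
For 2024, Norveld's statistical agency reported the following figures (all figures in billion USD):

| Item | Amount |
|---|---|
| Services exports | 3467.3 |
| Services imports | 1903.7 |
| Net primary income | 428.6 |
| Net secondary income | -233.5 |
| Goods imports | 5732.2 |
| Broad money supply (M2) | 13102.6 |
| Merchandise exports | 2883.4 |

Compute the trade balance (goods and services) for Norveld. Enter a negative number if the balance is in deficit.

Goods balance = 2883.4 - 5732.2 = -2848.8
Services balance = 3467.3 - 1903.7 = 1563.6
Trade balance (goods + services) = -2848.8 + 1563.6 = -1285.2

-1285.2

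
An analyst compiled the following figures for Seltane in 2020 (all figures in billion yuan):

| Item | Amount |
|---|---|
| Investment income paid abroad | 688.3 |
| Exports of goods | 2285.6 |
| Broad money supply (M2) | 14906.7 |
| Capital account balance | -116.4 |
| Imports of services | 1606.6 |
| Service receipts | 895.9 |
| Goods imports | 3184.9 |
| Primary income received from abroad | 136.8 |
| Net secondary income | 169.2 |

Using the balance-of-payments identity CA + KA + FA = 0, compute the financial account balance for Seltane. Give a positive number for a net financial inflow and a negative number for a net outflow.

Goods balance = 2285.6 - 3184.9 = -899.3
Services balance = 895.9 - 1606.6 = -710.7
Trade balance (goods + services) = -899.3 + (-710.7) = -1610.0
Net primary income = 136.8 - 688.3 = -551.5
Net secondary income = 169.2
Current account = -1610.0 + (-551.5) + 169.2 = -1992.3
Financial account = -(-1992.3 + (-116.4)) = 2108.7

2108.7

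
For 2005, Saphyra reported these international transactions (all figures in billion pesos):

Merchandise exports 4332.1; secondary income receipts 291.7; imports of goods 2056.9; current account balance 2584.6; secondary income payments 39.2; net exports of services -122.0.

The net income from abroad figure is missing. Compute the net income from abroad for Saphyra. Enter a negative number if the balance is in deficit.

178.9

Current account = goods balance + services balance + net primary income + net secondary income
Sum of the known components = 2405.7
Net income from abroad = CA - (known components) = 2584.6 - 2405.7 = 178.9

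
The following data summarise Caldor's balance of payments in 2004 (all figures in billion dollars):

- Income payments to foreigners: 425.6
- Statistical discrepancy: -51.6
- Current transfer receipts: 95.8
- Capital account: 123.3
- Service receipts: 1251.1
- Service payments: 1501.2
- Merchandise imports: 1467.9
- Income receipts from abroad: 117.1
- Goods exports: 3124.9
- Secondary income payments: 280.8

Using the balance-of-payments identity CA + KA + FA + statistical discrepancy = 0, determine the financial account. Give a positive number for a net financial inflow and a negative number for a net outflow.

Goods balance = 3124.9 - 1467.9 = 1657.0
Services balance = 1251.1 - 1501.2 = -250.1
Trade balance (goods + services) = 1657.0 + (-250.1) = 1406.9
Net primary income = 117.1 - 425.6 = -308.5
Net secondary income = 95.8 - 280.8 = -185.0
Current account = 1406.9 + (-308.5) + (-185.0) = 913.4
Financial account = -(913.4 + 123.3 + (-51.6)) = -985.1

-985.1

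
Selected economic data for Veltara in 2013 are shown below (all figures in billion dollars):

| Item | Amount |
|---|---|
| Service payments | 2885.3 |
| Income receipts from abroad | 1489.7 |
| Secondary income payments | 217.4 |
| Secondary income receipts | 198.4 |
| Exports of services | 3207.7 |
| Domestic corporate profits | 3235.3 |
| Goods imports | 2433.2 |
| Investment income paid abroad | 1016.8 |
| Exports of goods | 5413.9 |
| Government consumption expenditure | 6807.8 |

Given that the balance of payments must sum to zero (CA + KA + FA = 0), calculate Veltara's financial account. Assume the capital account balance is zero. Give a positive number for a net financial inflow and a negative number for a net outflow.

-3757.0

Goods balance = 5413.9 - 2433.2 = 2980.7
Services balance = 3207.7 - 2885.3 = 322.4
Trade balance (goods + services) = 2980.7 + 322.4 = 3303.1
Net primary income = 1489.7 - 1016.8 = 472.9
Net secondary income = 198.4 - 217.4 = -19.0
Current account = 3303.1 + 472.9 + (-19.0) = 3757.0
Financial account = -(3757.0) = -3757.0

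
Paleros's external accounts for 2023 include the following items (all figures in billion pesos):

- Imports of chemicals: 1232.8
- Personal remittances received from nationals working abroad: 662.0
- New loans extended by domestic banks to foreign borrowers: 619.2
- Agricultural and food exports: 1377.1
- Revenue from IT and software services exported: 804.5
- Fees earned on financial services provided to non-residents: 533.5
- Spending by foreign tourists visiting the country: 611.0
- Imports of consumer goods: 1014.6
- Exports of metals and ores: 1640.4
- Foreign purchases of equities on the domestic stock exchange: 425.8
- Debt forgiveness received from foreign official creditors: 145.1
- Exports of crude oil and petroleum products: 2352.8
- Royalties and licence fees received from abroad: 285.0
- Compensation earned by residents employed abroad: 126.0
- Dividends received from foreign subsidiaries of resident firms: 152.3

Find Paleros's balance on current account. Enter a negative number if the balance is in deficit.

Goods: 1377.1 - 1014.6 - 1232.8 + 1640.4 + 2352.8 = 3122.9
Services: 611.0 + 533.5 + 285.0 + 804.5 = 2234.0
Primary income: 152.3 + 126.0 = 278.3
Secondary income: 662.0
Current account = 3122.9 + 2234.0 + 278.3 + 662.0 = 6297.2
(Excluded from the current account — financial account: new loans extended by domestic banks to foreign borrowers 619.2, foreign purchases of equities on the domestic stock exchange 425.8; capital account: debt forgiveness received from foreign official creditors 145.1.)

6297.2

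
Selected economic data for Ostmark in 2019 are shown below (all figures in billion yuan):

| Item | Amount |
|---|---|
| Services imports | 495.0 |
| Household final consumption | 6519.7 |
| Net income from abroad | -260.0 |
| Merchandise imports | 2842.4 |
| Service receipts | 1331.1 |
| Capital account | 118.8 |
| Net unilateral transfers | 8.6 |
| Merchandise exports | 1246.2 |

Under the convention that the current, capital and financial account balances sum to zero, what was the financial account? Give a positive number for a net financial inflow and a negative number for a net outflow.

Goods balance = 1246.2 - 2842.4 = -1596.2
Services balance = 1331.1 - 495.0 = 836.1
Trade balance (goods + services) = -1596.2 + 836.1 = -760.1
Net primary income = -260.0
Net secondary income = 8.6
Current account = -760.1 + (-260.0) + 8.6 = -1011.5
Financial account = -(-1011.5 + 118.8) = 892.7

892.7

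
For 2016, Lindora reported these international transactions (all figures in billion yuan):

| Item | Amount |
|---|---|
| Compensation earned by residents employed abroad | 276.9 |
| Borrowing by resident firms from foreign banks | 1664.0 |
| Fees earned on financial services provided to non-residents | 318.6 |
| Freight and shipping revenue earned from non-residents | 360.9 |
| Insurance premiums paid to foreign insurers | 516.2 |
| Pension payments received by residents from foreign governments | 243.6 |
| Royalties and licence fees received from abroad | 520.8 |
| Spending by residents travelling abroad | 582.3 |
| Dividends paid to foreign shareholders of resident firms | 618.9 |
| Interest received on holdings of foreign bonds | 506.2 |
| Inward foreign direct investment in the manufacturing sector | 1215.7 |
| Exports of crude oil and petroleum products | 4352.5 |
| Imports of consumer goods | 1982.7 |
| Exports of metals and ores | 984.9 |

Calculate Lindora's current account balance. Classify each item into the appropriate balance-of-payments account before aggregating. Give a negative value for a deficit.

Goods: 4352.5 - 1982.7 + 984.9 = 3354.7
Services: -516.2 + 520.8 - 582.3 + 318.6 + 360.9 = 101.8
Primary income: 506.2 + 276.9 - 618.9 = 164.2
Secondary income: 243.6
Current account = 3354.7 + 101.8 + 164.2 + 243.6 = 3864.3
(Excluded from the current account — financial account: borrowing by resident firms from foreign banks 1664.0, inward foreign direct investment in the manufacturing sector 1215.7.)

3864.3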